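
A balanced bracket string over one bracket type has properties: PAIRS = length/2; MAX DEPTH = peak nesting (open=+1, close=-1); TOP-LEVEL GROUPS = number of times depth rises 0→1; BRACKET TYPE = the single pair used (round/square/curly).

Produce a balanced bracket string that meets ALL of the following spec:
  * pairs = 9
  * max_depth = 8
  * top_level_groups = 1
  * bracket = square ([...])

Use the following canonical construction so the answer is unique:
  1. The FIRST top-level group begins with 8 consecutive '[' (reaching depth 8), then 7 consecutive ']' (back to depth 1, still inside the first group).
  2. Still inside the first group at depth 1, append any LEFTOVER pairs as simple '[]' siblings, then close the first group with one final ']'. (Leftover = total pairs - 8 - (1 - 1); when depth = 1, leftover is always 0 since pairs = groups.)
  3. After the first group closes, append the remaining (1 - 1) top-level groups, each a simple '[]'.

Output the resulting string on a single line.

Answer: [[[[[[[[]]]]]]][]]

Derivation:
Spec: pairs=9 depth=8 groups=1
Leftover pairs = 9 - 8 - (1-1) = 1
First group: deep chain of depth 8 + 1 sibling pairs
Remaining 0 groups: simple '[]' each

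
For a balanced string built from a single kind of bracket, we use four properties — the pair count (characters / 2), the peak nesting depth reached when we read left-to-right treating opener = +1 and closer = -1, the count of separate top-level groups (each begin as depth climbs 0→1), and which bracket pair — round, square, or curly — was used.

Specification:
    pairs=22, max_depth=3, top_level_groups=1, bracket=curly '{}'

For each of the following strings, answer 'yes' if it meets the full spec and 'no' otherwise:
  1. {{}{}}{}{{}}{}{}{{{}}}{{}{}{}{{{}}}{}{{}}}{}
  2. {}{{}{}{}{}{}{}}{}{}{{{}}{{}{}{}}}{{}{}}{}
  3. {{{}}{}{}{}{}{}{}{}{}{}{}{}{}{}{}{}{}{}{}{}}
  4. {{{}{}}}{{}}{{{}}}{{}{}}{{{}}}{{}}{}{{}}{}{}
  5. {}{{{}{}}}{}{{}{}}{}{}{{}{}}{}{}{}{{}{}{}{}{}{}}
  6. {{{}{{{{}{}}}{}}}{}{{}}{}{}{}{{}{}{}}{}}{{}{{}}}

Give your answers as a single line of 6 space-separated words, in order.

String 1 '{{}{}}{}{{}}{}{}{{{}}}{{}{}{}{{{}}}{}{{}}}{}': depth seq [1 2 1 2 1 0 1 0 1 2 1 0 1 0 1 0 1 2 3 2 1 0 1 2 1 2 1 2 1 2 3 4 3 2 1 2 1 2 3 2 1 0 1 0]
  -> pairs=22 depth=4 groups=8 -> no
String 2 '{}{{}{}{}{}{}{}}{}{}{{{}}{{}{}{}}}{{}{}}{}': depth seq [1 0 1 2 1 2 1 2 1 2 1 2 1 2 1 0 1 0 1 0 1 2 3 2 1 2 3 2 3 2 3 2 1 0 1 2 1 2 1 0 1 0]
  -> pairs=21 depth=3 groups=7 -> no
String 3 '{{{}}{}{}{}{}{}{}{}{}{}{}{}{}{}{}{}{}{}{}{}}': depth seq [1 2 3 2 1 2 1 2 1 2 1 2 1 2 1 2 1 2 1 2 1 2 1 2 1 2 1 2 1 2 1 2 1 2 1 2 1 2 1 2 1 2 1 0]
  -> pairs=22 depth=3 groups=1 -> yes
String 4 '{{{}{}}}{{}}{{{}}}{{}{}}{{{}}}{{}}{}{{}}{}{}': depth seq [1 2 3 2 3 2 1 0 1 2 1 0 1 2 3 2 1 0 1 2 1 2 1 0 1 2 3 2 1 0 1 2 1 0 1 0 1 2 1 0 1 0 1 0]
  -> pairs=22 depth=3 groups=10 -> no
String 5 '{}{{{}{}}}{}{{}{}}{}{}{{}{}}{}{}{}{{}{}{}{}{}{}}': depth seq [1 0 1 2 3 2 3 2 1 0 1 0 1 2 1 2 1 0 1 0 1 0 1 2 1 2 1 0 1 0 1 0 1 0 1 2 1 2 1 2 1 2 1 2 1 2 1 0]
  -> pairs=24 depth=3 groups=11 -> no
String 6 '{{{}{{{{}{}}}{}}}{}{{}}{}{}{}{{}{}{}}{}}{{}{{}}}': depth seq [1 2 3 2 3 4 5 6 5 6 5 4 3 4 3 2 1 2 1 2 3 2 1 2 1 2 1 2 1 2 3 2 3 2 3 2 1 2 1 0 1 2 1 2 3 2 1 0]
  -> pairs=24 depth=6 groups=2 -> no

Answer: no no yes no no no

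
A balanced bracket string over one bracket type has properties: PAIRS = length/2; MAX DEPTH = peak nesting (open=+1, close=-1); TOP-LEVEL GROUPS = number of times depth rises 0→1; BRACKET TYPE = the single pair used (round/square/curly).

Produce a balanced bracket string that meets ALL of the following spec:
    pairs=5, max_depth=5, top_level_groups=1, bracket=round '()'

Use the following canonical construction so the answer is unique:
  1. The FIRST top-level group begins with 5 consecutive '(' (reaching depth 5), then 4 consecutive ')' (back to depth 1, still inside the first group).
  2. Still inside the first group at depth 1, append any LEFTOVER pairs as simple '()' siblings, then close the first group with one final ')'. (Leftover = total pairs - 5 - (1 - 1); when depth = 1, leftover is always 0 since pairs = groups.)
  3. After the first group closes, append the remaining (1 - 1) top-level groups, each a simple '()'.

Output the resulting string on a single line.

Spec: pairs=5 depth=5 groups=1
Leftover pairs = 5 - 5 - (1-1) = 0
First group: deep chain of depth 5 + 0 sibling pairs
Remaining 0 groups: simple '()' each

Answer: ((((()))))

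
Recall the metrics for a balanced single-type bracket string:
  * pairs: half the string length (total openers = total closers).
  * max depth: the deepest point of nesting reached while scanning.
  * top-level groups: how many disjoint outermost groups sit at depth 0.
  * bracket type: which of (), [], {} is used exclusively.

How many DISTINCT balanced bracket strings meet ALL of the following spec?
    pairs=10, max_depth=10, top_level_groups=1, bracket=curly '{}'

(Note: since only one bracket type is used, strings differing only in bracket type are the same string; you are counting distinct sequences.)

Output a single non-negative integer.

Answer: 1

Derivation:
Spec: pairs=10 depth=10 groups=1
Count(depth <= 10) = 4862
Count(depth <= 9) = 4861
Count(depth == 10) = 4862 - 4861 = 1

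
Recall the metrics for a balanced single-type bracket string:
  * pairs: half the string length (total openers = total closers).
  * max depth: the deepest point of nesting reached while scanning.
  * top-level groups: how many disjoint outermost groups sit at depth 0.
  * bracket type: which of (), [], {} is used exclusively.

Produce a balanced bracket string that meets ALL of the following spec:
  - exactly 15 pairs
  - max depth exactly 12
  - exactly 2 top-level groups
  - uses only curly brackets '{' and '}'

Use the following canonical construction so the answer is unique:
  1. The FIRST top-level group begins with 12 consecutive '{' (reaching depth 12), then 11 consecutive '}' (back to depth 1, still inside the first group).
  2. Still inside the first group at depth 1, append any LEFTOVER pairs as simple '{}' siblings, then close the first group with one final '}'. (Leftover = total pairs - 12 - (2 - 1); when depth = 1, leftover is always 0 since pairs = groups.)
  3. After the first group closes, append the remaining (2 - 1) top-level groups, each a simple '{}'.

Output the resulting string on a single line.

Answer: {{{{{{{{{{{{}}}}}}}}}}}{}{}}{}

Derivation:
Spec: pairs=15 depth=12 groups=2
Leftover pairs = 15 - 12 - (2-1) = 2
First group: deep chain of depth 12 + 2 sibling pairs
Remaining 1 groups: simple '{}' each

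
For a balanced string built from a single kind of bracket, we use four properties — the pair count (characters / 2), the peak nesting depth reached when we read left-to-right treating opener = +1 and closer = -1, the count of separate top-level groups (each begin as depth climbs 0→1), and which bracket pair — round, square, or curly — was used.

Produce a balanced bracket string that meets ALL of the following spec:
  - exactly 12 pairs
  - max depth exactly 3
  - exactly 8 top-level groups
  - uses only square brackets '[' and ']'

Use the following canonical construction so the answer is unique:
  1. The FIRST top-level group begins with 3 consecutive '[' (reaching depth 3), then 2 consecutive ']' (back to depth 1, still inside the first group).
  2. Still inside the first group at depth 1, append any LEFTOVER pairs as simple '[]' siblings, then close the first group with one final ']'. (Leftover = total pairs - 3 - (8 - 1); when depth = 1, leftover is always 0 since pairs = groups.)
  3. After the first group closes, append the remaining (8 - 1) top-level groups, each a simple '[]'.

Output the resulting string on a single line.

Spec: pairs=12 depth=3 groups=8
Leftover pairs = 12 - 3 - (8-1) = 2
First group: deep chain of depth 3 + 2 sibling pairs
Remaining 7 groups: simple '[]' each

Answer: [[[]][][]][][][][][][][]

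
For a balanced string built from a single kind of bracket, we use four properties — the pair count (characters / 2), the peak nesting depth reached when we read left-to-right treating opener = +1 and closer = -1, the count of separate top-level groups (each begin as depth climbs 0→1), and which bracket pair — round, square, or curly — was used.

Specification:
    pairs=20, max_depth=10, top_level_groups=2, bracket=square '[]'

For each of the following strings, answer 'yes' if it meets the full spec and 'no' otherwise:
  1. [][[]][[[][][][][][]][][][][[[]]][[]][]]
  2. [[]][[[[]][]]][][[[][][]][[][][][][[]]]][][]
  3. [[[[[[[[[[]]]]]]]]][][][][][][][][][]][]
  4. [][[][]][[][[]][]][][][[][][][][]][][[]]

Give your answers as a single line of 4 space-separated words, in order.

String 1 '[][[]][[[][][][][][]][][][][[[]]][[]][]]': depth seq [1 0 1 2 1 0 1 2 3 2 3 2 3 2 3 2 3 2 3 2 1 2 1 2 1 2 1 2 3 4 3 2 1 2 3 2 1 2 1 0]
  -> pairs=20 depth=4 groups=3 -> no
String 2 '[[]][[[[]][]]][][[[][][]][[][][][][[]]]][][]': depth seq [1 2 1 0 1 2 3 4 3 2 3 2 1 0 1 0 1 2 3 2 3 2 3 2 1 2 3 2 3 2 3 2 3 2 3 4 3 2 1 0 1 0 1 0]
  -> pairs=22 depth=4 groups=6 -> no
String 3 '[[[[[[[[[[]]]]]]]]][][][][][][][][][]][]': depth seq [1 2 3 4 5 6 7 8 9 10 9 8 7 6 5 4 3 2 1 2 1 2 1 2 1 2 1 2 1 2 1 2 1 2 1 2 1 0 1 0]
  -> pairs=20 depth=10 groups=2 -> yes
String 4 '[][[][]][[][[]][]][][][[][][][][]][][[]]': depth seq [1 0 1 2 1 2 1 0 1 2 1 2 3 2 1 2 1 0 1 0 1 0 1 2 1 2 1 2 1 2 1 2 1 0 1 0 1 2 1 0]
  -> pairs=20 depth=3 groups=8 -> no

Answer: no no yes no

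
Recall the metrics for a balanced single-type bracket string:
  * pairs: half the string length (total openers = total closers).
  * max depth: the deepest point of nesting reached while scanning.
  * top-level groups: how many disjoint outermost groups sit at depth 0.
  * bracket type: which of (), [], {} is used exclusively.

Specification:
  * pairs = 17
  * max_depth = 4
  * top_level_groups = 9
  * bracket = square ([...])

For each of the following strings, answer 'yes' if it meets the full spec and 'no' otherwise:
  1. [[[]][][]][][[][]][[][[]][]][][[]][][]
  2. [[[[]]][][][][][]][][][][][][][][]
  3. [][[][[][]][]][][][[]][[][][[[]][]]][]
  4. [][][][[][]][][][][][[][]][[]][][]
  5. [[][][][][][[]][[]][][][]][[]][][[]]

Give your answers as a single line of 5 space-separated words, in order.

Answer: no yes no no no

Derivation:
String 1 '[[[]][][]][][[][]][[][[]][]][][[]][][]': depth seq [1 2 3 2 1 2 1 2 1 0 1 0 1 2 1 2 1 0 1 2 1 2 3 2 1 2 1 0 1 0 1 2 1 0 1 0 1 0]
  -> pairs=19 depth=3 groups=8 -> no
String 2 '[[[[]]][][][][][]][][][][][][][][]': depth seq [1 2 3 4 3 2 1 2 1 2 1 2 1 2 1 2 1 0 1 0 1 0 1 0 1 0 1 0 1 0 1 0 1 0]
  -> pairs=17 depth=4 groups=9 -> yes
String 3 '[][[][[][]][]][][][[]][[][][[[]][]]][]': depth seq [1 0 1 2 1 2 3 2 3 2 1 2 1 0 1 0 1 0 1 2 1 0 1 2 1 2 1 2 3 4 3 2 3 2 1 0 1 0]
  -> pairs=19 depth=4 groups=7 -> no
String 4 '[][][][[][]][][][][][[][]][[]][][]': depth seq [1 0 1 0 1 0 1 2 1 2 1 0 1 0 1 0 1 0 1 0 1 2 1 2 1 0 1 2 1 0 1 0 1 0]
  -> pairs=17 depth=2 groups=12 -> no
String 5 '[[][][][][][[]][[]][][][]][[]][][[]]': depth seq [1 2 1 2 1 2 1 2 1 2 1 2 3 2 1 2 3 2 1 2 1 2 1 2 1 0 1 2 1 0 1 0 1 2 1 0]
  -> pairs=18 depth=3 groups=4 -> no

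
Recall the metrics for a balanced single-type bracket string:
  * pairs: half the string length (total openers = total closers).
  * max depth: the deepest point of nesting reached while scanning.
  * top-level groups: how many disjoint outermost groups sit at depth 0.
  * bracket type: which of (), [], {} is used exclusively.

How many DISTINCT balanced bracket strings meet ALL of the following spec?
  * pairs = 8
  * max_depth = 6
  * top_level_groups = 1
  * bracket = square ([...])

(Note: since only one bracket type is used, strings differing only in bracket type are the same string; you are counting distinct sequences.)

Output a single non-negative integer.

Answer: 52

Derivation:
Spec: pairs=8 depth=6 groups=1
Count(depth <= 6) = 417
Count(depth <= 5) = 365
Count(depth == 6) = 417 - 365 = 52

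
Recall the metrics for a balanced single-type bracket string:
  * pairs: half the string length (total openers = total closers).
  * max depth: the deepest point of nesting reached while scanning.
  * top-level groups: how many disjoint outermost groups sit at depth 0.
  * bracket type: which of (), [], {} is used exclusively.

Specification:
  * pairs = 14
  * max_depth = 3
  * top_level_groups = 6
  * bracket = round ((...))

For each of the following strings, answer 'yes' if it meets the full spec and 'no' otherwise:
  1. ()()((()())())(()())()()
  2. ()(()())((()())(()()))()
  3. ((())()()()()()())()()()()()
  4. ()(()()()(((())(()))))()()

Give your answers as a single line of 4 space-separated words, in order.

Answer: no no yes no

Derivation:
String 1 '()()((()())())(()())()()': depth seq [1 0 1 0 1 2 3 2 3 2 1 2 1 0 1 2 1 2 1 0 1 0 1 0]
  -> pairs=12 depth=3 groups=6 -> no
String 2 '()(()())((()())(()()))()': depth seq [1 0 1 2 1 2 1 0 1 2 3 2 3 2 1 2 3 2 3 2 1 0 1 0]
  -> pairs=12 depth=3 groups=4 -> no
String 3 '((())()()()()()())()()()()()': depth seq [1 2 3 2 1 2 1 2 1 2 1 2 1 2 1 2 1 0 1 0 1 0 1 0 1 0 1 0]
  -> pairs=14 depth=3 groups=6 -> yes
String 4 '()(()()()(((())(()))))()()': depth seq [1 0 1 2 1 2 1 2 1 2 3 4 5 4 3 4 5 4 3 2 1 0 1 0 1 0]
  -> pairs=13 depth=5 groups=4 -> no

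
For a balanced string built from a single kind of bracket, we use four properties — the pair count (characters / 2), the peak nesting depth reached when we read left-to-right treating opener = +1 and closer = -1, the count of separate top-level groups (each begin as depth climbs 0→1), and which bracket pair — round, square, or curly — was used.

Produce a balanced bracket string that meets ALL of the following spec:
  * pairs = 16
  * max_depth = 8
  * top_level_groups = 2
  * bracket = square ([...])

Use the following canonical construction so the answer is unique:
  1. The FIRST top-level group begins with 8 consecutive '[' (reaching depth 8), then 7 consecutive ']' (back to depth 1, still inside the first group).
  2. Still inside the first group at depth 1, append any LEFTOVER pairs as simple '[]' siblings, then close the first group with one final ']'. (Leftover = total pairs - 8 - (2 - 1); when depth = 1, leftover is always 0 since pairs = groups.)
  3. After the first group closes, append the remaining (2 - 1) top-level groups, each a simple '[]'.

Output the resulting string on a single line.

Answer: [[[[[[[[]]]]]]][][][][][][][]][]

Derivation:
Spec: pairs=16 depth=8 groups=2
Leftover pairs = 16 - 8 - (2-1) = 7
First group: deep chain of depth 8 + 7 sibling pairs
Remaining 1 groups: simple '[]' each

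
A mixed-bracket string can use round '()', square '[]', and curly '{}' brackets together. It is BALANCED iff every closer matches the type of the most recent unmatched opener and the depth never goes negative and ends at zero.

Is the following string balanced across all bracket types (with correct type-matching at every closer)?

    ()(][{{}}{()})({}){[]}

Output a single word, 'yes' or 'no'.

Answer: no

Derivation:
pos 0: push '('; stack = (
pos 1: ')' matches '('; pop; stack = (empty)
pos 2: push '('; stack = (
pos 3: saw closer ']' but top of stack is '(' (expected ')') → INVALID
Verdict: type mismatch at position 3: ']' closes '(' → no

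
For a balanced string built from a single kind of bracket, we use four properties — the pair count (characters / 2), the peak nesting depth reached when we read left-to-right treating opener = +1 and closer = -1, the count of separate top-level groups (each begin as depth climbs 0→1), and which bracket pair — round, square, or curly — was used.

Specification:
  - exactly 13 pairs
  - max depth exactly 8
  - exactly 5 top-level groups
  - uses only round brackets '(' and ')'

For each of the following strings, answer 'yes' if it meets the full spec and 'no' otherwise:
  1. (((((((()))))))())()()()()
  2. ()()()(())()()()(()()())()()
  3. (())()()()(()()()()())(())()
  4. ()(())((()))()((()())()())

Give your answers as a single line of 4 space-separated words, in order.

String 1 '(((((((()))))))())()()()()': depth seq [1 2 3 4 5 6 7 8 7 6 5 4 3 2 1 2 1 0 1 0 1 0 1 0 1 0]
  -> pairs=13 depth=8 groups=5 -> yes
String 2 '()()()(())()()()(()()())()()': depth seq [1 0 1 0 1 0 1 2 1 0 1 0 1 0 1 0 1 2 1 2 1 2 1 0 1 0 1 0]
  -> pairs=14 depth=2 groups=10 -> no
String 3 '(())()()()(()()()()())(())()': depth seq [1 2 1 0 1 0 1 0 1 0 1 2 1 2 1 2 1 2 1 2 1 0 1 2 1 0 1 0]
  -> pairs=14 depth=2 groups=7 -> no
String 4 '()(())((()))()((()())()())': depth seq [1 0 1 2 1 0 1 2 3 2 1 0 1 0 1 2 3 2 3 2 1 2 1 2 1 0]
  -> pairs=13 depth=3 groups=5 -> no

Answer: yes no no no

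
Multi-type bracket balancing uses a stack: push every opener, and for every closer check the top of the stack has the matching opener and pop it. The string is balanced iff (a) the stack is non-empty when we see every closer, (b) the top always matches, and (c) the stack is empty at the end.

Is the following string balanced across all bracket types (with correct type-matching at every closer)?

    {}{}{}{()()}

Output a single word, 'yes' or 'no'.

Answer: yes

Derivation:
pos 0: push '{'; stack = {
pos 1: '}' matches '{'; pop; stack = (empty)
pos 2: push '{'; stack = {
pos 3: '}' matches '{'; pop; stack = (empty)
pos 4: push '{'; stack = {
pos 5: '}' matches '{'; pop; stack = (empty)
pos 6: push '{'; stack = {
pos 7: push '('; stack = {(
pos 8: ')' matches '('; pop; stack = {
pos 9: push '('; stack = {(
pos 10: ')' matches '('; pop; stack = {
pos 11: '}' matches '{'; pop; stack = (empty)
end: stack empty → VALID
Verdict: properly nested → yes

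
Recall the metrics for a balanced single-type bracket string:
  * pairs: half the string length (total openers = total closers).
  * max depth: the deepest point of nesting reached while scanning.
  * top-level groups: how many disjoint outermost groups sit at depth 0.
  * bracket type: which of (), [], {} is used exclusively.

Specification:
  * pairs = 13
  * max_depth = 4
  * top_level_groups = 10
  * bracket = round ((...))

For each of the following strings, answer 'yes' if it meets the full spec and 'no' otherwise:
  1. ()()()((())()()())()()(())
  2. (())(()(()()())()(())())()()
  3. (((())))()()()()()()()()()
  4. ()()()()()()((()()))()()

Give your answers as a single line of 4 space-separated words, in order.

Answer: no no yes no

Derivation:
String 1 '()()()((())()()())()()(())': depth seq [1 0 1 0 1 0 1 2 3 2 1 2 1 2 1 2 1 0 1 0 1 0 1 2 1 0]
  -> pairs=13 depth=3 groups=7 -> no
String 2 '(())(()(()()())()(())())()()': depth seq [1 2 1 0 1 2 1 2 3 2 3 2 3 2 1 2 1 2 3 2 1 2 1 0 1 0 1 0]
  -> pairs=14 depth=3 groups=4 -> no
String 3 '(((())))()()()()()()()()()': depth seq [1 2 3 4 3 2 1 0 1 0 1 0 1 0 1 0 1 0 1 0 1 0 1 0 1 0]
  -> pairs=13 depth=4 groups=10 -> yes
String 4 '()()()()()()((()()))()()': depth seq [1 0 1 0 1 0 1 0 1 0 1 0 1 2 3 2 3 2 1 0 1 0 1 0]
  -> pairs=12 depth=3 groups=9 -> no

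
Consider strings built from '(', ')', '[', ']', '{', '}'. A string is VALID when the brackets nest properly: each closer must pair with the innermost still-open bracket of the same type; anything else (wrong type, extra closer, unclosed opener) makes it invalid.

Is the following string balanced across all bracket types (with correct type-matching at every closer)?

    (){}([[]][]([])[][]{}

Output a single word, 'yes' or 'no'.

Answer: no

Derivation:
pos 0: push '('; stack = (
pos 1: ')' matches '('; pop; stack = (empty)
pos 2: push '{'; stack = {
pos 3: '}' matches '{'; pop; stack = (empty)
pos 4: push '('; stack = (
pos 5: push '['; stack = ([
pos 6: push '['; stack = ([[
pos 7: ']' matches '['; pop; stack = ([
pos 8: ']' matches '['; pop; stack = (
pos 9: push '['; stack = ([
pos 10: ']' matches '['; pop; stack = (
pos 11: push '('; stack = ((
pos 12: push '['; stack = (([
pos 13: ']' matches '['; pop; stack = ((
pos 14: ')' matches '('; pop; stack = (
pos 15: push '['; stack = ([
pos 16: ']' matches '['; pop; stack = (
pos 17: push '['; stack = ([
pos 18: ']' matches '['; pop; stack = (
pos 19: push '{'; stack = ({
pos 20: '}' matches '{'; pop; stack = (
end: stack still non-empty (() → INVALID
Verdict: unclosed openers at end: ( → no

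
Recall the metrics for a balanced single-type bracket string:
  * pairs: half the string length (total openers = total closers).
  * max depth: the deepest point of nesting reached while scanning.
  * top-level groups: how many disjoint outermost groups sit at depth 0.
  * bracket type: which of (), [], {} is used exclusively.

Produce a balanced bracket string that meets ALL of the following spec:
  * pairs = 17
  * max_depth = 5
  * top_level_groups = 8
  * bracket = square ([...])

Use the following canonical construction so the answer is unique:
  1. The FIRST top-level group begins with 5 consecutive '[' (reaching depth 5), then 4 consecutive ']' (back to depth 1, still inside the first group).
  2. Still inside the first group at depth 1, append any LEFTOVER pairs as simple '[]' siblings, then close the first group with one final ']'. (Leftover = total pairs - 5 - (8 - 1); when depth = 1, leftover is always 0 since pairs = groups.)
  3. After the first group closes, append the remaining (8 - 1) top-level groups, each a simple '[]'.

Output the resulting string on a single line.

Spec: pairs=17 depth=5 groups=8
Leftover pairs = 17 - 5 - (8-1) = 5
First group: deep chain of depth 5 + 5 sibling pairs
Remaining 7 groups: simple '[]' each

Answer: [[[[[]]]][][][][][]][][][][][][][]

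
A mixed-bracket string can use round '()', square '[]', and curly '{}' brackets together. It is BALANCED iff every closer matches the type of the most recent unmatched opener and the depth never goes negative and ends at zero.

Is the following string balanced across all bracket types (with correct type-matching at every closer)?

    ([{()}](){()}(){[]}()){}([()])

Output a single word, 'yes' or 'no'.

Answer: yes

Derivation:
pos 0: push '('; stack = (
pos 1: push '['; stack = ([
pos 2: push '{'; stack = ([{
pos 3: push '('; stack = ([{(
pos 4: ')' matches '('; pop; stack = ([{
pos 5: '}' matches '{'; pop; stack = ([
pos 6: ']' matches '['; pop; stack = (
pos 7: push '('; stack = ((
pos 8: ')' matches '('; pop; stack = (
pos 9: push '{'; stack = ({
pos 10: push '('; stack = ({(
pos 11: ')' matches '('; pop; stack = ({
pos 12: '}' matches '{'; pop; stack = (
pos 13: push '('; stack = ((
pos 14: ')' matches '('; pop; stack = (
pos 15: push '{'; stack = ({
pos 16: push '['; stack = ({[
pos 17: ']' matches '['; pop; stack = ({
pos 18: '}' matches '{'; pop; stack = (
pos 19: push '('; stack = ((
pos 20: ')' matches '('; pop; stack = (
pos 21: ')' matches '('; pop; stack = (empty)
pos 22: push '{'; stack = {
pos 23: '}' matches '{'; pop; stack = (empty)
pos 24: push '('; stack = (
pos 25: push '['; stack = ([
pos 26: push '('; stack = ([(
pos 27: ')' matches '('; pop; stack = ([
pos 28: ']' matches '['; pop; stack = (
pos 29: ')' matches '('; pop; stack = (empty)
end: stack empty → VALID
Verdict: properly nested → yes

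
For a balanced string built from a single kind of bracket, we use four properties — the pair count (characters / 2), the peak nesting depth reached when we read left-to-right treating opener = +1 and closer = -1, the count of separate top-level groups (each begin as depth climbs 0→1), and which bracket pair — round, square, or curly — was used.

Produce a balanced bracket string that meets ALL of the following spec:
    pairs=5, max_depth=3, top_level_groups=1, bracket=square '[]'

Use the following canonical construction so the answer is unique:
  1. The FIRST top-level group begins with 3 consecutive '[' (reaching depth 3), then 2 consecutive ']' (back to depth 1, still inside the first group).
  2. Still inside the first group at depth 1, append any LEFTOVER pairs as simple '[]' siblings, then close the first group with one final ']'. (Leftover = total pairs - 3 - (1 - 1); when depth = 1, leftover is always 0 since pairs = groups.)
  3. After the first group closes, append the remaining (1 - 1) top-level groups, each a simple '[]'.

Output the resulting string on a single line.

Spec: pairs=5 depth=3 groups=1
Leftover pairs = 5 - 3 - (1-1) = 2
First group: deep chain of depth 3 + 2 sibling pairs
Remaining 0 groups: simple '[]' each

Answer: [[[]][][]]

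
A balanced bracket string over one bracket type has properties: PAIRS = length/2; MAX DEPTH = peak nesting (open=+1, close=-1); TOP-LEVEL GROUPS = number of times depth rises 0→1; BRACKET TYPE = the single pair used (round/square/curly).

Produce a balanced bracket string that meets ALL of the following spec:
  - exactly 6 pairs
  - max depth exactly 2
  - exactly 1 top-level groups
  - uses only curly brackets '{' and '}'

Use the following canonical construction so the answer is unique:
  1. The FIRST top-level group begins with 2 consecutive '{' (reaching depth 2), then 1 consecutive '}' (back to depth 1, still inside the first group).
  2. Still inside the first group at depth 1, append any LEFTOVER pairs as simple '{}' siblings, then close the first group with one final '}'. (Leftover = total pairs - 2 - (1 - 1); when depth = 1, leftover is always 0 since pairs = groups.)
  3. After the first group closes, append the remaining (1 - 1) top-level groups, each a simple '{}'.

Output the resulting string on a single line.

Spec: pairs=6 depth=2 groups=1
Leftover pairs = 6 - 2 - (1-1) = 4
First group: deep chain of depth 2 + 4 sibling pairs
Remaining 0 groups: simple '{}' each

Answer: {{}{}{}{}{}}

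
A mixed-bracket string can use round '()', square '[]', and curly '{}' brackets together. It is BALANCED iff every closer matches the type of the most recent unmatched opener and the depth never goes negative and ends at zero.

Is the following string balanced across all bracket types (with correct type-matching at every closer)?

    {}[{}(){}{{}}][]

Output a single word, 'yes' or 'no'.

Answer: yes

Derivation:
pos 0: push '{'; stack = {
pos 1: '}' matches '{'; pop; stack = (empty)
pos 2: push '['; stack = [
pos 3: push '{'; stack = [{
pos 4: '}' matches '{'; pop; stack = [
pos 5: push '('; stack = [(
pos 6: ')' matches '('; pop; stack = [
pos 7: push '{'; stack = [{
pos 8: '}' matches '{'; pop; stack = [
pos 9: push '{'; stack = [{
pos 10: push '{'; stack = [{{
pos 11: '}' matches '{'; pop; stack = [{
pos 12: '}' matches '{'; pop; stack = [
pos 13: ']' matches '['; pop; stack = (empty)
pos 14: push '['; stack = [
pos 15: ']' matches '['; pop; stack = (empty)
end: stack empty → VALID
Verdict: properly nested → yes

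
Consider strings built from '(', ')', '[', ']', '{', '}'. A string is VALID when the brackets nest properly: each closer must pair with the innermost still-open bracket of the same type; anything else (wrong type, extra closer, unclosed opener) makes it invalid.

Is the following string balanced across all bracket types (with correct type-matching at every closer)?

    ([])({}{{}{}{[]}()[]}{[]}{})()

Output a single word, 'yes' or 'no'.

Answer: yes

Derivation:
pos 0: push '('; stack = (
pos 1: push '['; stack = ([
pos 2: ']' matches '['; pop; stack = (
pos 3: ')' matches '('; pop; stack = (empty)
pos 4: push '('; stack = (
pos 5: push '{'; stack = ({
pos 6: '}' matches '{'; pop; stack = (
pos 7: push '{'; stack = ({
pos 8: push '{'; stack = ({{
pos 9: '}' matches '{'; pop; stack = ({
pos 10: push '{'; stack = ({{
pos 11: '}' matches '{'; pop; stack = ({
pos 12: push '{'; stack = ({{
pos 13: push '['; stack = ({{[
pos 14: ']' matches '['; pop; stack = ({{
pos 15: '}' matches '{'; pop; stack = ({
pos 16: push '('; stack = ({(
pos 17: ')' matches '('; pop; stack = ({
pos 18: push '['; stack = ({[
pos 19: ']' matches '['; pop; stack = ({
pos 20: '}' matches '{'; pop; stack = (
pos 21: push '{'; stack = ({
pos 22: push '['; stack = ({[
pos 23: ']' matches '['; pop; stack = ({
pos 24: '}' matches '{'; pop; stack = (
pos 25: push '{'; stack = ({
pos 26: '}' matches '{'; pop; stack = (
pos 27: ')' matches '('; pop; stack = (empty)
pos 28: push '('; stack = (
pos 29: ')' matches '('; pop; stack = (empty)
end: stack empty → VALID
Verdict: properly nested → yes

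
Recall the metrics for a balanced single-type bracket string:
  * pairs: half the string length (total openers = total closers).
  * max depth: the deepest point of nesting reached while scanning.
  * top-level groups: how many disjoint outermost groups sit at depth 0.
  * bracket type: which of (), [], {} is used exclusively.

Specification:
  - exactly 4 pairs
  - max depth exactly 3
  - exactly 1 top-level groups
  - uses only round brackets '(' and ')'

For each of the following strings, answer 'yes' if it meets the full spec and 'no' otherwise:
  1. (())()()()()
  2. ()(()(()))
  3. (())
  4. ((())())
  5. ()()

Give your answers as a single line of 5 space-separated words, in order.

String 1 '(())()()()()': depth seq [1 2 1 0 1 0 1 0 1 0 1 0]
  -> pairs=6 depth=2 groups=5 -> no
String 2 '()(()(()))': depth seq [1 0 1 2 1 2 3 2 1 0]
  -> pairs=5 depth=3 groups=2 -> no
String 3 '(())': depth seq [1 2 1 0]
  -> pairs=2 depth=2 groups=1 -> no
String 4 '((())())': depth seq [1 2 3 2 1 2 1 0]
  -> pairs=4 depth=3 groups=1 -> yes
String 5 '()()': depth seq [1 0 1 0]
  -> pairs=2 depth=1 groups=2 -> no

Answer: no no no yes no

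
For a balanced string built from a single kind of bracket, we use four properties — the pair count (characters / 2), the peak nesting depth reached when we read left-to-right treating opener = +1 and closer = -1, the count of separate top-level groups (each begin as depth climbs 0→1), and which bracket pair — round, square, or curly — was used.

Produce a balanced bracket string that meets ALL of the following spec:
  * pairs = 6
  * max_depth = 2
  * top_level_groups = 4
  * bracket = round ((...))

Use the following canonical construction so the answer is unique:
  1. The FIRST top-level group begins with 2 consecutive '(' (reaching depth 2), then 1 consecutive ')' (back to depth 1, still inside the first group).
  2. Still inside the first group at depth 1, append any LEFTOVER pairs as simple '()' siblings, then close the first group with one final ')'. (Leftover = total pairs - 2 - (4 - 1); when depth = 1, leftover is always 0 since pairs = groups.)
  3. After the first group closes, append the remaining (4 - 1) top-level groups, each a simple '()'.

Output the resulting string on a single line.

Answer: (()())()()()

Derivation:
Spec: pairs=6 depth=2 groups=4
Leftover pairs = 6 - 2 - (4-1) = 1
First group: deep chain of depth 2 + 1 sibling pairs
Remaining 3 groups: simple '()' each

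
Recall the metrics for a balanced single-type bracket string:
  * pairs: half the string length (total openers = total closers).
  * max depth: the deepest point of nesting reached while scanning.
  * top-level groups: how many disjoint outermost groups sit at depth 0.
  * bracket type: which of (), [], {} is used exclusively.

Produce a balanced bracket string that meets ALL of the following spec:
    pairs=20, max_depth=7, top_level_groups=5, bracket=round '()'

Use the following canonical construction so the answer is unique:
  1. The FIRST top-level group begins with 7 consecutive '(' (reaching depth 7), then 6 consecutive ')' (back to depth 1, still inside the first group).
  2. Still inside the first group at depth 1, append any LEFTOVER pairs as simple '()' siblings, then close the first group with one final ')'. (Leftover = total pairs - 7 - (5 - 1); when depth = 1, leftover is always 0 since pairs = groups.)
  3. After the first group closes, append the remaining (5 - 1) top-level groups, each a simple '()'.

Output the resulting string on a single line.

Spec: pairs=20 depth=7 groups=5
Leftover pairs = 20 - 7 - (5-1) = 9
First group: deep chain of depth 7 + 9 sibling pairs
Remaining 4 groups: simple '()' each

Answer: ((((((())))))()()()()()()()()())()()()()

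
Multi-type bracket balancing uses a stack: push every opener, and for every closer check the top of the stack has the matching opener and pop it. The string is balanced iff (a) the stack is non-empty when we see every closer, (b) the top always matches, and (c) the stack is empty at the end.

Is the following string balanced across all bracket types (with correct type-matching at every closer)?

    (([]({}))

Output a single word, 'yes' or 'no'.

pos 0: push '('; stack = (
pos 1: push '('; stack = ((
pos 2: push '['; stack = (([
pos 3: ']' matches '['; pop; stack = ((
pos 4: push '('; stack = (((
pos 5: push '{'; stack = ((({
pos 6: '}' matches '{'; pop; stack = (((
pos 7: ')' matches '('; pop; stack = ((
pos 8: ')' matches '('; pop; stack = (
end: stack still non-empty (() → INVALID
Verdict: unclosed openers at end: ( → no

Answer: no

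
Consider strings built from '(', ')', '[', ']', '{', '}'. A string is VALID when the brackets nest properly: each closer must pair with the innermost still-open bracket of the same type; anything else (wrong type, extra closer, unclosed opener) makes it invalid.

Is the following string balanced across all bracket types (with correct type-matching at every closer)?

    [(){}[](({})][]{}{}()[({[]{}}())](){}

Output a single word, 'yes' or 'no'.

Answer: no

Derivation:
pos 0: push '['; stack = [
pos 1: push '('; stack = [(
pos 2: ')' matches '('; pop; stack = [
pos 3: push '{'; stack = [{
pos 4: '}' matches '{'; pop; stack = [
pos 5: push '['; stack = [[
pos 6: ']' matches '['; pop; stack = [
pos 7: push '('; stack = [(
pos 8: push '('; stack = [((
pos 9: push '{'; stack = [(({
pos 10: '}' matches '{'; pop; stack = [((
pos 11: ')' matches '('; pop; stack = [(
pos 12: saw closer ']' but top of stack is '(' (expected ')') → INVALID
Verdict: type mismatch at position 12: ']' closes '(' → no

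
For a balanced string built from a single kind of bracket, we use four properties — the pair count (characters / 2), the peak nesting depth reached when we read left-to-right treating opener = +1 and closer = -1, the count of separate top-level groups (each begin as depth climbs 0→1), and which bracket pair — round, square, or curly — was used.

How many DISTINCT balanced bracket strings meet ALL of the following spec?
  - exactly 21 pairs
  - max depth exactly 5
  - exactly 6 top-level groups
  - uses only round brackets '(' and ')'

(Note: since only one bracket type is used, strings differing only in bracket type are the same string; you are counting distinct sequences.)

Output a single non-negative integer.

Answer: 295787026

Derivation:
Spec: pairs=21 depth=5 groups=6
Count(depth <= 5) = 535141654
Count(depth <= 4) = 239354628
Count(depth == 5) = 535141654 - 239354628 = 295787026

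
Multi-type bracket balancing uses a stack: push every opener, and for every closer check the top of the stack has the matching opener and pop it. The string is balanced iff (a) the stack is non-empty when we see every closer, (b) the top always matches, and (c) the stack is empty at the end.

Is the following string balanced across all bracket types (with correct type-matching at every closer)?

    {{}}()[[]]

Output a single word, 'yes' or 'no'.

pos 0: push '{'; stack = {
pos 1: push '{'; stack = {{
pos 2: '}' matches '{'; pop; stack = {
pos 3: '}' matches '{'; pop; stack = (empty)
pos 4: push '('; stack = (
pos 5: ')' matches '('; pop; stack = (empty)
pos 6: push '['; stack = [
pos 7: push '['; stack = [[
pos 8: ']' matches '['; pop; stack = [
pos 9: ']' matches '['; pop; stack = (empty)
end: stack empty → VALID
Verdict: properly nested → yes

Answer: yes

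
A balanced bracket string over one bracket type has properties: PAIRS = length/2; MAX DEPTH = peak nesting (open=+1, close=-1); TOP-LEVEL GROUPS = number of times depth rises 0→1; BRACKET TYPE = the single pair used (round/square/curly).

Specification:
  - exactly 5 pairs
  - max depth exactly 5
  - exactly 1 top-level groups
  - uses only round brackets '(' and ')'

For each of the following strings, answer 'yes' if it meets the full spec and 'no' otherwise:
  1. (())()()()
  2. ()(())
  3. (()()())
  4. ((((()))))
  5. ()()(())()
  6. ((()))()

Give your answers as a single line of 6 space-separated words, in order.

Answer: no no no yes no no

Derivation:
String 1 '(())()()()': depth seq [1 2 1 0 1 0 1 0 1 0]
  -> pairs=5 depth=2 groups=4 -> no
String 2 '()(())': depth seq [1 0 1 2 1 0]
  -> pairs=3 depth=2 groups=2 -> no
String 3 '(()()())': depth seq [1 2 1 2 1 2 1 0]
  -> pairs=4 depth=2 groups=1 -> no
String 4 '((((()))))': depth seq [1 2 3 4 5 4 3 2 1 0]
  -> pairs=5 depth=5 groups=1 -> yes
String 5 '()()(())()': depth seq [1 0 1 0 1 2 1 0 1 0]
  -> pairs=5 depth=2 groups=4 -> no
String 6 '((()))()': depth seq [1 2 3 2 1 0 1 0]
  -> pairs=4 depth=3 groups=2 -> no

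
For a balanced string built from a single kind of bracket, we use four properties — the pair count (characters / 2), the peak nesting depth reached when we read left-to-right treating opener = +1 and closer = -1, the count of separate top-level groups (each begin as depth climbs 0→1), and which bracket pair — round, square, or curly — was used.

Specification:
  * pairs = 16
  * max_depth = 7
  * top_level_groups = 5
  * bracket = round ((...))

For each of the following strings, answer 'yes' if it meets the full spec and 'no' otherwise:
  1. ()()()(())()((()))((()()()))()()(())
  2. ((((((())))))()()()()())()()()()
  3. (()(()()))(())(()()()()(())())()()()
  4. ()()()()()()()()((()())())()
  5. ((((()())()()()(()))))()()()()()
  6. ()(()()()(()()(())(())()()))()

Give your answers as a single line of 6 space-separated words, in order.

String 1 '()()()(())()((()))((()()()))()()(())': depth seq [1 0 1 0 1 0 1 2 1 0 1 0 1 2 3 2 1 0 1 2 3 2 3 2 3 2 1 0 1 0 1 0 1 2 1 0]
  -> pairs=18 depth=3 groups=10 -> no
String 2 '((((((())))))()()()()())()()()()': depth seq [1 2 3 4 5 6 7 6 5 4 3 2 1 2 1 2 1 2 1 2 1 2 1 0 1 0 1 0 1 0 1 0]
  -> pairs=16 depth=7 groups=5 -> yes
String 3 '(()(()()))(())(()()()()(())())()()()': depth seq [1 2 1 2 3 2 3 2 1 0 1 2 1 0 1 2 1 2 1 2 1 2 1 2 3 2 1 2 1 0 1 0 1 0 1 0]
  -> pairs=18 depth=3 groups=6 -> no
String 4 '()()()()()()()()((()())())()': depth seq [1 0 1 0 1 0 1 0 1 0 1 0 1 0 1 0 1 2 3 2 3 2 1 2 1 0 1 0]
  -> pairs=14 depth=3 groups=10 -> no
String 5 '((((()())()()()(()))))()()()()()': depth seq [1 2 3 4 5 4 5 4 3 4 3 4 3 4 3 4 5 4 3 2 1 0 1 0 1 0 1 0 1 0 1 0]
  -> pairs=16 depth=5 groups=6 -> no
String 6 '()(()()()(()()(())(())()()))()': depth seq [1 0 1 2 1 2 1 2 1 2 3 2 3 2 3 4 3 2 3 4 3 2 3 2 3 2 1 0 1 0]
  -> pairs=15 depth=4 groups=3 -> no

Answer: no yes no no no no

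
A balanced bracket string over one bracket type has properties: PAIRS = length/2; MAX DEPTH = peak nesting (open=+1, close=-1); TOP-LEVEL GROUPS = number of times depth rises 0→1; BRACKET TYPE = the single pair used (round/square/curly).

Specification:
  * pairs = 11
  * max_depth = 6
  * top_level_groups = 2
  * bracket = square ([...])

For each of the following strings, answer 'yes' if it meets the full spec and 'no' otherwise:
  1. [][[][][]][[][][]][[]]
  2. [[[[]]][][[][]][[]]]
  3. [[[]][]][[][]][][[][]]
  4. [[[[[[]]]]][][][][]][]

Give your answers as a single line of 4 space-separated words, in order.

String 1 '[][[][][]][[][][]][[]]': depth seq [1 0 1 2 1 2 1 2 1 0 1 2 1 2 1 2 1 0 1 2 1 0]
  -> pairs=11 depth=2 groups=4 -> no
String 2 '[[[[]]][][[][]][[]]]': depth seq [1 2 3 4 3 2 1 2 1 2 3 2 3 2 1 2 3 2 1 0]
  -> pairs=10 depth=4 groups=1 -> no
String 3 '[[[]][]][[][]][][[][]]': depth seq [1 2 3 2 1 2 1 0 1 2 1 2 1 0 1 0 1 2 1 2 1 0]
  -> pairs=11 depth=3 groups=4 -> no
String 4 '[[[[[[]]]]][][][][]][]': depth seq [1 2 3 4 5 6 5 4 3 2 1 2 1 2 1 2 1 2 1 0 1 0]
  -> pairs=11 depth=6 groups=2 -> yes

Answer: no no no yes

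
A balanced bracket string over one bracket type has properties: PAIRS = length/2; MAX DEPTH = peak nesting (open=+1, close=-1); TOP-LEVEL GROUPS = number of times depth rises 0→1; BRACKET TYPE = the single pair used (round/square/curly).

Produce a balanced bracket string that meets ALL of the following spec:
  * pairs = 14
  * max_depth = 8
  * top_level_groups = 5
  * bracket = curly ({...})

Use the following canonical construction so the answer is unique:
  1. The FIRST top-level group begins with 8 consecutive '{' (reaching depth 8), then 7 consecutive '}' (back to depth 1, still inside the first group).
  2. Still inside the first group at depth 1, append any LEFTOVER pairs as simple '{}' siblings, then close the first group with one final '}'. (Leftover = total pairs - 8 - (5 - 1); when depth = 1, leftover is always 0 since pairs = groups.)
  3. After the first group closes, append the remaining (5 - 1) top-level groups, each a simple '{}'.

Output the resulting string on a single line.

Answer: {{{{{{{{}}}}}}}{}{}}{}{}{}{}

Derivation:
Spec: pairs=14 depth=8 groups=5
Leftover pairs = 14 - 8 - (5-1) = 2
First group: deep chain of depth 8 + 2 sibling pairs
Remaining 4 groups: simple '{}' each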